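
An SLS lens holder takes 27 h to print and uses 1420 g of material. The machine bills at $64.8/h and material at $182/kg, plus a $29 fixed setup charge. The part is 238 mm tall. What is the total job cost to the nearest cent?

$2037.04

Machine-time cost = 64.8 × 27, so $1749.60.
Material charge = 182 × 1420/1000, so $258.44.
Adding setup: 1749.60 + 258.44 + 29 → $2037.04.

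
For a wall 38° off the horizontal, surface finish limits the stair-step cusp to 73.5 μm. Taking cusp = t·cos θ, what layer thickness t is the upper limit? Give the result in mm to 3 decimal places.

cos(38°) = 0.7880; t_max = 0.0735/0.7880 = 0.093 mm.

0.093 mm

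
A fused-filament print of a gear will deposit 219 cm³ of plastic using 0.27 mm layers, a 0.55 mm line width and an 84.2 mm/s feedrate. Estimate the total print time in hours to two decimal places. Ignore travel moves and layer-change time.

4.87 hours

Bead cross-section: 0.27 × 0.55 → 0.1485 mm².
Toolpath length = 219 cm³ / 0.1485 mm² = 219000 / 0.1485 = 1474747.5 mm.
Print-move time = 1474747.5 / 84.2, so 17514.8 s.
Converting: 17514.8 s = 4.87 hours.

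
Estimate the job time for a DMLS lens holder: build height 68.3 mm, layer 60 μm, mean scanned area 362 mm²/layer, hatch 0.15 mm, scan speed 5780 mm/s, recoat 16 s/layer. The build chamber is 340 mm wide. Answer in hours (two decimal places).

5.19 hours

Layers = ⌈68.3/0.06⌉ = 1139.
Hatch length per layer: 362 / 0.15 → 2413.3 mm.
Per-layer scan time = 2413.3 / 5780 = 0.4175 s.
Per-layer time = 0.4175 + 16, so 16.4175 s.
1139 layers × 16.4175 s/layer = 18699.5325 s, i.e. 5.19 hours.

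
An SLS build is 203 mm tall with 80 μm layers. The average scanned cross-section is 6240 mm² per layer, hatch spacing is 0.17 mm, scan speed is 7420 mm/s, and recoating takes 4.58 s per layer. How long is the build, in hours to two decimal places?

Layers = ⌈203/0.08⌉ = 2538.
Per-layer scan distance = 6240 / 0.17, so 36705.9 mm.
Per-layer scan time = 36705.9 / 7420 = 4.9469 s.
Time per layer = 4.9469 + 4.58, so 9.5269 s.
Build time = 2538 × 9.5269 = 24179.2722 s = 6.72 hours.

6.72 hours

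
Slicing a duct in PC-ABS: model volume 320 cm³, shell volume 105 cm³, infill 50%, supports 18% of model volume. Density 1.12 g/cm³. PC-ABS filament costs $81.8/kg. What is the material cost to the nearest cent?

$24.75

Volume inside the shell: 320 − 105 → 215 cm³.
Infill deposited = 0.50 × 215 = 107.5 cm³.
Support = 0.18 × 320, so 57.6 cm³.
Total printed volume: 105 + 107.5 + 57.6 → 270.1 cm³.
Mass: 270.1 × 1.12 → 302.512 g.
At $81.8/kg: 302.512/1000 × 81.8 = $24.75.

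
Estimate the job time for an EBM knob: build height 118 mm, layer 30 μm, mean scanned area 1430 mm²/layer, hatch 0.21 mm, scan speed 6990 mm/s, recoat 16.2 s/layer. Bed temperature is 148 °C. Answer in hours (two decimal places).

18.77 hours

Layer count = ceil(118 / 0.03) = 3934.
Per-layer scan distance = 1430 / 0.21, so 6809.5 mm.
Beam time per layer = 6809.5 / 6990, so 0.9742 s.
Time per layer = 0.9742 + 16.2 = 17.1742 s.
3934 layers × 17.1742 s/layer = 67563.3028 s, i.e. 18.77 hours.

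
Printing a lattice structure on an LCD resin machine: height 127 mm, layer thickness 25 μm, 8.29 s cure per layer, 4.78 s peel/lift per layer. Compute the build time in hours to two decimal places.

Layers = ⌈127/0.025⌉ = 5080.
Per-layer time = 8.29 + 4.78 = 13.07 s.
Build time: 5080 × 13.07 s = 66395.6 s, i.e. 18.44 hours.

18.44 hours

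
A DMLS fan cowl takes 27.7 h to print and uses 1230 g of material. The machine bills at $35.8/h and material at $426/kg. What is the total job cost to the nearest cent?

Time charge = 35.8 × 27.7, so $991.66.
Feedstock cost: 426 × 1230/1000 → $523.98.
Total = 991.66 + 523.98 = $1515.64.

$1515.64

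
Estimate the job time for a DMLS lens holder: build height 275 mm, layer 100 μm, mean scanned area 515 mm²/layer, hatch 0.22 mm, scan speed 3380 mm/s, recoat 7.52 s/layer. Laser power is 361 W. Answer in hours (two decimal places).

Layer count = ceil(275 / 0.1) = 2750.
Hatch length per layer: 515 / 0.22 → 2340.9 mm.
Laser time per layer = 2340.9 / 3380 = 0.6926 s.
Per-layer time = 0.6926 + 7.52, so 8.2126 s.
Total: 2750 × 8.2126 s = 22584.65 s → 6.27 hours.

6.27 hours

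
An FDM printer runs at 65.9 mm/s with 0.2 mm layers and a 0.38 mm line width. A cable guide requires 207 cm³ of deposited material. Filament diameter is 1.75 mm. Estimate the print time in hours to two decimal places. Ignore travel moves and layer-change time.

11.48 hours

Line area = 0.2 × 0.38, so 0.076 mm².
Path length: 207000 mm³ / 0.076 mm² → 2723684.2 mm.
Extrusion time = 2723684.2 / 65.9 = 41330.6 s.
That's 41330.6 s → 11.48 hours.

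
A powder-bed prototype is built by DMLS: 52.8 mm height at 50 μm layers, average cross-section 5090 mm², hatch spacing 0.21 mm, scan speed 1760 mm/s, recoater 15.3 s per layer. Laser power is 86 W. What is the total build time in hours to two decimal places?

8.53 hours

Layers = ⌈52.8/0.05⌉ = 1056.
Per-layer scan distance = 5090 / 0.21 = 24238.1 mm.
Scan time per layer: 24238.1 / 1760 → 13.7716 s.
Time per layer: 13.7716 + 15.3 → 29.0716 s.
Build time = 1056 × 29.0716 = 30699.6096 s = 8.53 hours.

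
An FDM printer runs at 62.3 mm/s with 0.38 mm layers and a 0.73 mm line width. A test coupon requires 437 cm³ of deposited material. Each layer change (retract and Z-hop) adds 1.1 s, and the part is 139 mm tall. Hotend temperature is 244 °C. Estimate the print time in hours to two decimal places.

Bead cross-section = 0.38 × 0.73 = 0.2774 mm².
Path length: 437000 mm³ / 0.2774 mm² → 1575342.5 mm.
Time extruding = 1575342.5 / 62.3 = 25286.4 s.
Layers = ⌈139/0.38⌉ = 366.
Layer-change overhead = 366 × 1.1 = 402.6 s.
Total = 25286.4 + 402.6 = 25689 s = 7.14 hours.

7.14 hours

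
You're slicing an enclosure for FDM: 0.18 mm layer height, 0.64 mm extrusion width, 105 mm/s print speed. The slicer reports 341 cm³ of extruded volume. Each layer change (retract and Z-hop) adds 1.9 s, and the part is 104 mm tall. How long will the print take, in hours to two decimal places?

Line area = 0.18 × 0.64, so 0.1152 mm².
Toolpath length = 341 cm³ / 0.1152 mm² = 341000 / 0.1152 = 2960069.4 mm.
Print-move time = 2960069.4 / 105, so 28191.1 s.
Layers = ⌈104/0.18⌉ = 578.
Layer-change overhead: 578 × 1.9 → 1098.2 s.
Altogether 28191.1 + 1098.2 = 29289.3 s, i.e. 8.14 hours.

8.14 hours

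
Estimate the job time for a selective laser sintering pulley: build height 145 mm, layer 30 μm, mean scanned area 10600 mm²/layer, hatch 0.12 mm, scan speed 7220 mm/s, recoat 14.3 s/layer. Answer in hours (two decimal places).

Layer count = ceil(145 / 0.03) = 4834.
Per-layer scan distance = 10600 / 0.12 = 88333.3 mm.
Scan time per layer: 88333.3 / 7220 → 12.2345 s.
Time per layer: 12.2345 + 14.3 → 26.5345 s.
Build time = 4834 × 26.5345 = 128267.773 s = 35.63 hours.

35.63 hours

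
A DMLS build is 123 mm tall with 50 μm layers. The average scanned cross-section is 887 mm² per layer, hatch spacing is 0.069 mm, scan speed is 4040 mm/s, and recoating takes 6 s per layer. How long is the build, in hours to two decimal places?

Number of layers: 123 / 0.05 → 2460 (rounded up).
Hatch length per layer: 887 / 0.069 → 12855.1 mm.
Scan time per layer = 12855.1 / 4040 = 3.182 s.
Layer cycle: 3.182 + 6 → 9.182 s.
2460 layers × 9.182 s/layer = 22587.72 s, i.e. 6.27 hours.

6.27 hours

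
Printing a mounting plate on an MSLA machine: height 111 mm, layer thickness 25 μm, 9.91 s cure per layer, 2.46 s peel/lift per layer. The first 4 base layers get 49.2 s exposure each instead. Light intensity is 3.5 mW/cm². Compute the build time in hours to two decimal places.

15.30 hours

Layers = ⌈111/0.025⌉ = 4440.
Bottom layers = 4 × (49.2 + 2.46) = 206.64 s.
Regular layers: 4436 × (9.91 + 2.46) → 54873.32 s.
Total = 206.64 + 54873.32 = 55079.96 s = 15.30 hours.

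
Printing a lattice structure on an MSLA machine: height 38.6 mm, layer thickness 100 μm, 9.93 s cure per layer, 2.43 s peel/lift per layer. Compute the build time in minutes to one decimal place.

79.5 minutes

Layers = ⌈38.6/0.1⌉ = 386.
Per-layer time: 9.93 + 2.43 → 12.36 s.
Total = 386 × 12.36 = 4770.96 s = 79.5 minutes.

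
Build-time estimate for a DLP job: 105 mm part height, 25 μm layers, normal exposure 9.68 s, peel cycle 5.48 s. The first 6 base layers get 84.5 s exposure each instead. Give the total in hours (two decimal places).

Layers = ⌈105/0.025⌉ = 4200.
Bottom layers = 6 × (84.5 + 5.48) = 539.88 s.
Regular layers = 4194 × (9.68 + 5.48), so 63581.04 s.
Sum: 539.88 + 63581.04 = 64120.92 s → 17.81 hours.

17.81 hours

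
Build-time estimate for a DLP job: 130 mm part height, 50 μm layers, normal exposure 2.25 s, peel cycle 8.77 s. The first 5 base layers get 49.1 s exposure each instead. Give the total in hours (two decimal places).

8.02 hours

Layers = ⌈130/0.05⌉ = 2600.
Burn-in layers: 5 × (49.1 + 8.77) → 289.35 s.
Normal layers = 2595 × (2.25 + 8.77), so 28596.9 s.
Sum: 289.35 + 28596.9 = 28886.25 s → 8.02 hours.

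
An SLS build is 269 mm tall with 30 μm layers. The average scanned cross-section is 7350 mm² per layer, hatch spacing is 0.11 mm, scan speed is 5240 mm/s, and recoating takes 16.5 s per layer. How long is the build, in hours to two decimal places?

Layers = ⌈269/0.03⌉ = 8967.
Per-layer scan distance: 7350 / 0.11 → 66818.2 mm.
Scan time per layer: 66818.2 / 5240 → 12.7516 s.
Per-layer time: 12.7516 + 16.5 → 29.2516 s.
Total: 8967 × 29.2516 s = 262299.0972 s → 72.86 hours.

72.86 hours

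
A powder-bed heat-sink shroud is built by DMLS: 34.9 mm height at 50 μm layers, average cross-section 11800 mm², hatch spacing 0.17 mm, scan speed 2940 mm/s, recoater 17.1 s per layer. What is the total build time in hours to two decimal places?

Layer count = ceil(34.9 / 0.05) = 698.
Scan path per layer = 11800 / 0.17, so 69411.8 mm.
Per-layer scan time: 69411.8 / 2940 → 23.6095 s.
Per-layer time: 23.6095 + 17.1 → 40.7095 s.
698 layers × 40.7095 s/layer = 28415.231 s, i.e. 7.89 hours.

7.89 hours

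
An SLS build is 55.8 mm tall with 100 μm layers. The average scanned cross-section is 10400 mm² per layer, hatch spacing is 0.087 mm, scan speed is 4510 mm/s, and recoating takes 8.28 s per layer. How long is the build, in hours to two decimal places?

Layers = ⌈55.8/0.1⌉ = 558.
Per-layer scan distance: 10400 / 0.087 → 119540.2 mm.
Laser time per layer: 119540.2 / 4510 → 26.5056 s.
Per-layer time = 26.5056 + 8.28, so 34.7856 s.
558 layers × 34.7856 s/layer = 19410.3648 s, i.e. 5.39 hours.

5.39 hours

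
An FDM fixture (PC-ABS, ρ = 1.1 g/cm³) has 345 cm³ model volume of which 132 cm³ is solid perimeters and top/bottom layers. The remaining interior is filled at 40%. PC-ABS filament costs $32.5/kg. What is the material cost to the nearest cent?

$7.76

Infill region = 345 − 132 = 213 cm³.
Deposited infill = 0.40 × 213, so 85.2 cm³.
Deposited volume = 132 + 85.2 = 217.2 cm³.
Mass = 217.2 × 1.1, so 238.92 g.
At $32.5/kg: 238.92/1000 × 32.5 = $7.76.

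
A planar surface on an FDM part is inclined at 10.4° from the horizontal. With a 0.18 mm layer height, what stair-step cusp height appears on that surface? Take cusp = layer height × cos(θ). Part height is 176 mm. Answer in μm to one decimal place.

177.0 μm

cos(10.4°) = 0.9836, so cusp = 0.18 × 0.9836 = 0.177048 mm → 177.0 μm.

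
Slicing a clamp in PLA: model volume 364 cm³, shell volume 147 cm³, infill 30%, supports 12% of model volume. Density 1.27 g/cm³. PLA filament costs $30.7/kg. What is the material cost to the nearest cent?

$9.97

Interior volume = 364 − 147, so 217 cm³.
Infill volume: 0.30 × 217 → 65.1 cm³.
Support = 0.12 × 364, so 43.68 cm³.
Deposited volume = 147 + 65.1 + 43.68 = 255.78 cm³.
Mass = 255.78 × 1.27, so 324.8406 g.
Cost = 324.8406 g / 1000 × $30.7/kg = $9.97.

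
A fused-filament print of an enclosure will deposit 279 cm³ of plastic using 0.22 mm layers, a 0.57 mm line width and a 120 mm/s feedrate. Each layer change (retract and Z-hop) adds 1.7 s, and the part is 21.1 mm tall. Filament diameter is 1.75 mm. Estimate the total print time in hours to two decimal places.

Line area = 0.22 × 0.57 = 0.1254 mm².
Toolpath length = 279 cm³ / 0.1254 mm² = 279000 / 0.1254 = 2224880.4 mm.
Time extruding: 2224880.4 / 120 → 18540.7 s.
Number of layers: 21.1 / 0.22 → 96 (rounded up).
Layer-change overhead = 96 × 1.7, so 163.2 s.
Total = 18540.7 + 163.2 = 18703.9 s = 5.20 hours.

5.20 hours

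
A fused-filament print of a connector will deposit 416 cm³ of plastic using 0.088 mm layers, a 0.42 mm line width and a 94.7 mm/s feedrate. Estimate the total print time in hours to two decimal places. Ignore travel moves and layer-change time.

Line area: 0.088 × 0.42 → 0.03696 mm².
Toolpath length = 416 cm³ / 0.03696 mm² = 416000 / 0.03696 = 11255411.3 mm.
Extrusion time: 11255411.3 / 94.7 → 118853.3 s.
That's 118853.3 s → 33.01 hours.

33.01 hours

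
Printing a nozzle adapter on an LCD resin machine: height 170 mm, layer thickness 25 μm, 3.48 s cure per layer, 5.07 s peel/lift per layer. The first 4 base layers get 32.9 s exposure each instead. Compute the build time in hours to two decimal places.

Number of layers: 170 / 0.025 → 6800 (rounded up).
Burn-in layers: 4 × (32.9 + 5.07) → 151.88 s.
Regular layers = 6796 × (3.48 + 5.07), so 58105.8 s.
Sum: 151.88 + 58105.8 = 58257.68 s → 16.18 hours.

16.18 hours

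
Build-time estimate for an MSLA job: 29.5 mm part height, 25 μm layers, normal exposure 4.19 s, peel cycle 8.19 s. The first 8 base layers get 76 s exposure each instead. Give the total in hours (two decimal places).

Number of layers: 29.5 / 0.025 → 1180 (rounded up).
Burn-in layers = 8 × (76 + 8.19) = 673.52 s.
Regular layers = 1172 × (4.19 + 8.19), so 14509.36 s.
Sum: 673.52 + 14509.36 = 15182.88 s → 4.22 hours.

4.22 hours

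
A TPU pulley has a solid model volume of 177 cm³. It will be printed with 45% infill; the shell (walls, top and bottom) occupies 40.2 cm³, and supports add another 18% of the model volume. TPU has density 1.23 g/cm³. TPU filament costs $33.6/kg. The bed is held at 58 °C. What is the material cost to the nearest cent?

Volume inside the shell = 177 − 40.2, so 136.8 cm³.
Deposited infill: 0.45 × 136.8 → 61.56 cm³.
Support: 0.18 × 177 → 31.86 cm³.
Deposited volume = 40.2 + 61.56 + 31.86 = 133.62 cm³.
Mass = 133.62 × 1.23 = 164.3526 g.
Cost = 164.3526 g / 1000 × $33.6/kg = $5.52.

$5.52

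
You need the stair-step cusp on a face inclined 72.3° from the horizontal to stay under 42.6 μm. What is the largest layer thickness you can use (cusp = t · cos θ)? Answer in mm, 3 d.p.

0.140 mm

t = h_c / cos θ = 0.0426 / 0.3040 = 0.140 mm.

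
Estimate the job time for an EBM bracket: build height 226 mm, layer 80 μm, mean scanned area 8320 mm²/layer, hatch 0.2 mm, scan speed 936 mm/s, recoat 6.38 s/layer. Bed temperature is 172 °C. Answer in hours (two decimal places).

Number of layers: 226 / 0.08 → 2825 (rounded up).
Hatch length per layer = 8320 / 0.2, so 41600 mm.
Beam time per layer = 41600 / 936, so 44.4444 s.
Time per layer: 44.4444 + 6.38 → 50.8244 s.
Build time = 2825 × 50.8244 = 143578.93 s = 39.88 hours.

39.88 hours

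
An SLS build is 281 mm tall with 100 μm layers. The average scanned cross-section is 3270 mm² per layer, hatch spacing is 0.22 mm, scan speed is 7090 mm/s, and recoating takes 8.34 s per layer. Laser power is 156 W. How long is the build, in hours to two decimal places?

Layer count = ceil(281 / 0.1) = 2810.
Hatch length per layer = 3270 / 0.22, so 14863.6 mm.
Per-layer scan time: 14863.6 / 7090 → 2.0964 s.
Time per layer = 2.0964 + 8.34, so 10.4364 s.
Total: 2810 × 10.4364 s = 29326.284 s → 8.15 hours.

8.15 hours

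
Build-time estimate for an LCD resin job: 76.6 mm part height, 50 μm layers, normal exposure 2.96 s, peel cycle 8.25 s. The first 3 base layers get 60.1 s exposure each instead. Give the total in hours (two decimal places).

4.82 hours

Layer count = ceil(76.6 / 0.05) = 1532.
Base layers: 3 × (60.1 + 8.25) → 205.05 s.
Remaining layers = 1529 × (2.96 + 8.25) = 17140.09 s.
Sum: 205.05 + 17140.09 = 17345.14 s → 4.82 hours.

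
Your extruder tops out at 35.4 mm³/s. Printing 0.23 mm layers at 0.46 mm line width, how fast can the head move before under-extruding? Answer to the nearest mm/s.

335 mm/s

Bead cross-section: 0.23 × 0.46 → 0.1058 mm².
v_max = Q/A = 35.4/0.1058 = 334.59 mm/s → 335 mm/s.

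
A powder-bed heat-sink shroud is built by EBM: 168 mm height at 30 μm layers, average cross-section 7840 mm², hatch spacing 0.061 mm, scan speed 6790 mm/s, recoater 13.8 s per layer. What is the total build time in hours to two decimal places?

50.91 hours

Layer count = ceil(168 / 0.03) = 5600.
Hatch length per layer: 7840 / 0.061 → 128524.6 mm.
Scan time per layer: 128524.6 / 6790 → 18.9285 s.
Time per layer = 18.9285 + 13.8 = 32.7285 s.
Build time = 5600 × 32.7285 = 183279.6 s = 50.91 hours.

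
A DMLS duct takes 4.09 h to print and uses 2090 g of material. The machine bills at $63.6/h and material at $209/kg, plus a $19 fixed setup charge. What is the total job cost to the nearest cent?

Machine-time cost: 63.6 × 4.09 → $260.124.
Material cost = 209 × 2090/1000, so $436.81.
Total = 260.124 + 436.81 + 19 = 715.934 ≈ $715.93.

$715.93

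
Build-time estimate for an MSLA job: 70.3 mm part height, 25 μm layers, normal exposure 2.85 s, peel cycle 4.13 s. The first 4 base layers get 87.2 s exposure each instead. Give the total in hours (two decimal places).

5.55 hours

Layers = ⌈70.3/0.025⌉ = 2812.
Bottom layers = 4 × (87.2 + 4.13), so 365.32 s.
Regular layers: 2808 × (2.85 + 4.13) → 19599.84 s.
Total = 365.32 + 19599.84 = 19965.16 s = 5.55 hours.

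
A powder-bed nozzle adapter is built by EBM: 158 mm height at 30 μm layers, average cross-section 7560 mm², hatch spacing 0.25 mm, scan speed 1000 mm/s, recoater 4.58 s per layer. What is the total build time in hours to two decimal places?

Layer count = ceil(158 / 0.03) = 5267.
Per-layer scan distance: 7560 / 0.25 → 30240 mm.
Beam time per layer = 30240 / 1000, so 30.24 s.
Per-layer time: 30.24 + 4.58 → 34.82 s.
5267 layers × 34.82 s/layer = 183396.94 s, i.e. 50.94 hours.

50.94 hours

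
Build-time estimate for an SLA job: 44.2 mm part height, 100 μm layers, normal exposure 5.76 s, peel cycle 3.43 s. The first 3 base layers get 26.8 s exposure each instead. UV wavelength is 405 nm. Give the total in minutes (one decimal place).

68.8 minutes

Layers = ⌈44.2/0.1⌉ = 442.
Bottom layers: 3 × (26.8 + 3.43) → 90.69 s.
Normal layers = 439 × (5.76 + 3.43) = 4034.41 s.
Sum: 90.69 + 4034.41 = 4125.1 s → 68.8 minutes.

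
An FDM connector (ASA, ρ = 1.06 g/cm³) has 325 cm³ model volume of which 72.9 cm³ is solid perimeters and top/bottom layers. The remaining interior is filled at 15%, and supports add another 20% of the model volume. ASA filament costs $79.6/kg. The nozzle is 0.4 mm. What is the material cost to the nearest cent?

Volume inside the shell = 325 − 72.9, so 252.1 cm³.
Infill volume = 0.15 × 252.1 = 37.815 cm³.
Support: 0.20 × 325 → 65 cm³.
Total printed volume: 72.9 + 37.815 + 65 → 175.715 cm³.
Mass = 175.715 × 1.06 = 186.2579 g.
At $79.6/kg: 186.2579/1000 × 79.6 = $14.83.

$14.83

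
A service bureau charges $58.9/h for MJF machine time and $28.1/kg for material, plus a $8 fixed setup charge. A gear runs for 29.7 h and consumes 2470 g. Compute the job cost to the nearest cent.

Machine-time cost = 58.9 × 29.7, so $1749.33.
Material charge = 28.1 × 2470/1000 = $69.407.
Adding setup: 1749.33 + 69.407 + 8 → 1826.737 ≈ $1826.74.

$1826.74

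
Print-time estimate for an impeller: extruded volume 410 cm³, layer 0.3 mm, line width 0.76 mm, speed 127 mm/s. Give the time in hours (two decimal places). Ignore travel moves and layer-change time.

3.93 hours

Extrusion cross-section: 0.3 × 0.76 → 0.228 mm².
Path length: 410000 mm³ / 0.228 mm² → 1798245.6 mm.
Extrusion time = 1798245.6 / 127, so 14159.4 s.
Converting: 14159.4 s = 3.93 hours.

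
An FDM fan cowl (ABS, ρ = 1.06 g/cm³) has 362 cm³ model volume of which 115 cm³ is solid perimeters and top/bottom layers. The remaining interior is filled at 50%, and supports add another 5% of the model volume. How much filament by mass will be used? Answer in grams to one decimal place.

272.0 g

Volume inside the shell = 362 − 115, so 247 cm³.
Infill volume: 0.50 × 247 → 123.5 cm³.
Support: 0.05 × 362 → 18.1 cm³.
Total extruded: 115 + 123.5 + 18.1 → 256.6 cm³.
Mass = 256.6 × 1.06 = 271.996 g.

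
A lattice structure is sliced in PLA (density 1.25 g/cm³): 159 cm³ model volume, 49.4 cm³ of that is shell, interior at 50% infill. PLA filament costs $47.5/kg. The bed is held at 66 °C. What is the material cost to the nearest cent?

Infill region = 159 − 49.4 = 109.6 cm³.
Infill deposited = 0.50 × 109.6 = 54.8 cm³.
Deposited volume: 49.4 + 54.8 → 104.2 cm³.
Mass = 104.2 × 1.25 = 130.25 g.
At $47.5/kg: 130.25/1000 × 47.5 = $6.19.

$6.19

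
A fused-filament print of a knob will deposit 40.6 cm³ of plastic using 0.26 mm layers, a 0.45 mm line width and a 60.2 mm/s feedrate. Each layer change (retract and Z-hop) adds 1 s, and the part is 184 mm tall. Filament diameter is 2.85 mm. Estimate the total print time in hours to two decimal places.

1.80 hours

Bead cross-section = 0.26 × 0.45, so 0.117 mm².
Total extruded path = 40600/0.117 = 347008.5 mm.
Extrusion time: 347008.5 / 60.2 → 5764.3 s.
Number of layers: 184 / 0.26 → 708 (rounded up).
Z-hop total = 708 × 1 = 708 s.
Total = 5764.3 + 708 = 6472.3 s = 1.80 hours.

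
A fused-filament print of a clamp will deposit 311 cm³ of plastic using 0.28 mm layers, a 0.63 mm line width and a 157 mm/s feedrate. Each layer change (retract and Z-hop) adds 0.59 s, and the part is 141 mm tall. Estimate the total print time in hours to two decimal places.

Line area: 0.28 × 0.63 → 0.1764 mm².
Total extruded path = 311000/0.1764 = 1763038.5 mm.
Extrusion time = 1763038.5 / 157, so 11229.5 s.
Layers = ⌈141/0.28⌉ = 504.
Non-print overhead = 504 × 0.59, so 297.36 s.
Altogether 11229.5 + 297.36 = 11526.86 s, i.e. 3.20 hours.

3.20 hours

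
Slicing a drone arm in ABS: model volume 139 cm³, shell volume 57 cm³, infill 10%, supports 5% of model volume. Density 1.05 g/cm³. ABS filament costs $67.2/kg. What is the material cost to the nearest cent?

Volume inside the shell: 139 − 57 → 82 cm³.
Infill volume = 0.10 × 82 = 8.2 cm³.
Support: 0.05 × 139 → 6.95 cm³.
Total printed volume = 57 + 8.2 + 6.95, so 72.15 cm³.
Mass: 72.15 × 1.05 → 75.7575 g.
Cost = 75.7575 g / 1000 × $67.2/kg = $5.09.

$5.09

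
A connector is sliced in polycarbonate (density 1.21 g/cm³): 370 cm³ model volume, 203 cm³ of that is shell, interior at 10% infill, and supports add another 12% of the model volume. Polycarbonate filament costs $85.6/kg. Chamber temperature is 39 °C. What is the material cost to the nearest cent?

Interior volume = 370 − 203, so 167 cm³.
Infill volume: 0.10 × 167 → 16.7 cm³.
Support: 0.12 × 370 → 44.4 cm³.
Total printed volume = 203 + 16.7 + 44.4 = 264.1 cm³.
Mass: 264.1 × 1.21 → 319.561 g.
At $85.6/kg: 319.561/1000 × 85.6 = $27.35.

$27.35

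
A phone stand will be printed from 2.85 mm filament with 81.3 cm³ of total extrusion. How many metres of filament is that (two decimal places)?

Filament cross-section = π × (2.85/2)² = 6.3794 mm².
Length = 81.3 cm³ / 6.3794 mm² = 81300 / 6.3794 = 12744.15 mm = 12.74 m.

12.74 m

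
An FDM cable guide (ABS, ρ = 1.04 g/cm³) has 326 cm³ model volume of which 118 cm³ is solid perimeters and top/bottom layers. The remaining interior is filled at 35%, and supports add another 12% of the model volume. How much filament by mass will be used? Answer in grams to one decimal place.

239.1 g

Volume inside the shell = 326 − 118, so 208 cm³.
Infill volume = 0.35 × 208, so 72.8 cm³.
Support = 0.12 × 326 = 39.12 cm³.
Total extruded: 118 + 72.8 + 39.12 → 229.92 cm³.
Mass = 229.92 × 1.04, so 239.1168 g.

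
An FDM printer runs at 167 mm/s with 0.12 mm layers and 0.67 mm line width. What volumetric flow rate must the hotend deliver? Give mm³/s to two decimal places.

13.43

A = 0.12 × 0.67 = 0.0804 mm².
Q = v·A = 167 × 0.0804 = 13.43 mm³/s.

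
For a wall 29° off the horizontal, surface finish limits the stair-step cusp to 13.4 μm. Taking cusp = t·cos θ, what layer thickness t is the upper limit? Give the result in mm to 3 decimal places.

t = h_c / cos θ = 0.0134 / 0.8746 = 0.015 mm.

0.015 mm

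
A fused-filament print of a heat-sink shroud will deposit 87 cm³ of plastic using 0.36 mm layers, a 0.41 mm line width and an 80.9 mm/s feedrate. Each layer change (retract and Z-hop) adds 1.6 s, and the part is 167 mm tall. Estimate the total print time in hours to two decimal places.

Line area: 0.36 × 0.41 → 0.1476 mm².
Path length: 87000 mm³ / 0.1476 mm² → 589430.9 mm.
Print-move time = 589430.9 / 80.9, so 7285.9 s.
Layer count = ceil(167 / 0.36) = 464.
Layer-change overhead = 464 × 1.6 = 742.4 s.
Altogether 7285.9 + 742.4 = 8028.3 s, i.e. 2.23 hours.

2.23 hours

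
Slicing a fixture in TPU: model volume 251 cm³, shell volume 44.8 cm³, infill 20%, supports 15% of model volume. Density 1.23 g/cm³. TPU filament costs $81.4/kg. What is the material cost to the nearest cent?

$12.38

Interior volume = 251 − 44.8 = 206.2 cm³.
Infill volume = 0.20 × 206.2 = 41.24 cm³.
Support = 0.15 × 251, so 37.65 cm³.
Total extruded: 44.8 + 41.24 + 37.65 → 123.69 cm³.
Mass: 123.69 × 1.23 → 152.1387 g.
At $81.4/kg: 152.1387/1000 × 81.4 = $12.38.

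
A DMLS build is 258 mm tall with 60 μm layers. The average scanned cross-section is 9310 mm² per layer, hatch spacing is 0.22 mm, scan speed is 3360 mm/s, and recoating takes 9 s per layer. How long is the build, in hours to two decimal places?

Layer count = ceil(258 / 0.06) = 4300.
Hatch length per layer = 9310 / 0.22, so 42318.2 mm.
Per-layer scan time = 42318.2 / 3360, so 12.5947 s.
Per-layer time = 12.5947 + 9, so 21.5947 s.
Build time = 4300 × 21.5947 = 92857.21 s = 25.79 hours.

25.79 hours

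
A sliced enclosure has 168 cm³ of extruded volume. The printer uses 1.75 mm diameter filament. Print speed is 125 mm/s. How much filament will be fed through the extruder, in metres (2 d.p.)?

69.85 m

Filament cross-section = π × (1.75/2)² = 2.4053 mm².
L = 168000 mm³ / 2.4053 mm² = 69845.76 mm, i.e. 69.85 m.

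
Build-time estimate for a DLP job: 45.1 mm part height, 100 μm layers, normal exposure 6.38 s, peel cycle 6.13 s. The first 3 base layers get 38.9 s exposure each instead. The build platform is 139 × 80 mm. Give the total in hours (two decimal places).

Layer count = ceil(45.1 / 0.1) = 451.
Burn-in layers = 3 × (38.9 + 6.13) = 135.09 s.
Normal layers = 448 × (6.38 + 6.13) = 5604.48 s.
Sum: 135.09 + 5604.48 = 5739.57 s → 1.59 hours.

1.59 hours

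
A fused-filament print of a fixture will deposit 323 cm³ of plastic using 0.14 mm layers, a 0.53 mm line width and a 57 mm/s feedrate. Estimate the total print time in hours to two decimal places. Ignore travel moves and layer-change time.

21.21 hours

Extrusion cross-section: 0.14 × 0.53 → 0.0742 mm².
Toolpath length = 323 cm³ / 0.0742 mm² = 323000 / 0.0742 = 4353099.7 mm.
Extrusion time: 4353099.7 / 57 → 76370.2 s.
That's 76370.2 s → 21.21 hours.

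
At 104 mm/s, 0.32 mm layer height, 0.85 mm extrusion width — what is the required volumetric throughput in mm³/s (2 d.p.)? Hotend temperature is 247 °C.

Bead cross-section: 0.32 × 0.85 → 0.272 mm².
Volumetric flow = 104 × 0.272 = 28.29 mm³/s.

28.29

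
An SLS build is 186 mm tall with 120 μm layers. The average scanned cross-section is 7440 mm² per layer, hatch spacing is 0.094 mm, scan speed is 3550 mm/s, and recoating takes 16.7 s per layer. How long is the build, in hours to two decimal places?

16.79 hours

Number of layers: 186 / 0.12 → 1550 (rounded up).
Per-layer scan distance = 7440 / 0.094 = 79148.9 mm.
Per-layer scan time: 79148.9 / 3550 → 22.2955 s.
Per-layer time: 22.2955 + 16.7 → 38.9955 s.
1550 layers × 38.9955 s/layer = 60443.025 s, i.e. 16.79 hours.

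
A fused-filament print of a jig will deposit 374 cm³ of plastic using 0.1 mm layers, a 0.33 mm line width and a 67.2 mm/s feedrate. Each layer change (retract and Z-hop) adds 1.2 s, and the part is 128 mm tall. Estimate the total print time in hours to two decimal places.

47.27 hours

Extrusion cross-section = 0.1 × 0.33 = 0.033 mm².
Total extruded path = 374000/0.033 = 11333333.3 mm.
Extrusion time = 11333333.3 / 67.2 = 168650.8 s.
Layer count = ceil(128 / 0.1) = 1280.
Z-hop total = 1280 × 1.2, so 1536 s.
Altogether 168650.8 + 1536 = 170186.8 s, i.e. 47.27 hours.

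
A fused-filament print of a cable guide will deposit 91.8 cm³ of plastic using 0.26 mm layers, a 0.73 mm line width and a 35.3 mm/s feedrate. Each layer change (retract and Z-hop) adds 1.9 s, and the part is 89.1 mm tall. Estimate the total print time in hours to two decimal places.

Bead cross-section = 0.26 × 0.73, so 0.1898 mm².
Total extruded path = 91800/0.1898 = 483667 mm.
Time extruding: 483667 / 35.3 → 13701.6 s.
Layers = ⌈89.1/0.26⌉ = 343.
Layer-change overhead = 343 × 1.9 = 651.7 s.
Altogether 13701.6 + 651.7 = 14353.3 s, i.e. 3.99 hours.

3.99 hours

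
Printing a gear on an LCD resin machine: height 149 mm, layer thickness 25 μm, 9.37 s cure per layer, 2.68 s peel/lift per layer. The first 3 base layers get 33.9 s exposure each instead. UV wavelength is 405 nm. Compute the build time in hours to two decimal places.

Layers = ⌈149/0.025⌉ = 5960.
Bottom layers: 3 × (33.9 + 2.68) → 109.74 s.
Remaining layers = 5957 × (9.37 + 2.68), so 71781.85 s.
Total = 109.74 + 71781.85 = 71891.59 s = 19.97 hours.

19.97 hours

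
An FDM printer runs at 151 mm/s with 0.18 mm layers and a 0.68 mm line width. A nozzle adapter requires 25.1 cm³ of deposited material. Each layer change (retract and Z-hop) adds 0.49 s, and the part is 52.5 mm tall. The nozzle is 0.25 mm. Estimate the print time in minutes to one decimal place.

25.0 minutes

Bead cross-section: 0.18 × 0.68 → 0.1224 mm².
Toolpath length = 25.1 cm³ / 0.1224 mm² = 25100 / 0.1224 = 205065.4 mm.
Extrusion time = 205065.4 / 151, so 1358 s.
Layer count = ceil(52.5 / 0.18) = 292.
Non-print overhead = 292 × 0.49, so 143.08 s.
Altogether 1358 + 143.08 = 1501.08 s, i.e. 25.0 minutes.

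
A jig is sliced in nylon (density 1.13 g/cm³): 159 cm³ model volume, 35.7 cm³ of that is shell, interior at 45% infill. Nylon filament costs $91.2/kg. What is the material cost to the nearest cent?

$9.40

Interior volume = 159 − 35.7 = 123.3 cm³.
Infill deposited = 0.45 × 123.3, so 55.485 cm³.
Total printed volume: 35.7 + 55.485 → 91.185 cm³.
Mass = 91.185 × 1.13 = 103.03905 g.
At $91.2/kg: 103.03905/1000 × 91.2 = $9.40.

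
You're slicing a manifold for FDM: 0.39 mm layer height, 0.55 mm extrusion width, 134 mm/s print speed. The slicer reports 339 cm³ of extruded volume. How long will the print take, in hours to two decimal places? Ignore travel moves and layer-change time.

3.28 hours

Extrusion cross-section: 0.39 × 0.55 → 0.2145 mm².
Toolpath length = 339 cm³ / 0.2145 mm² = 339000 / 0.2145 = 1580419.6 mm.
Print-move time = 1580419.6 / 134 = 11794.2 s.
Converting: 11794.2 s = 3.28 hours.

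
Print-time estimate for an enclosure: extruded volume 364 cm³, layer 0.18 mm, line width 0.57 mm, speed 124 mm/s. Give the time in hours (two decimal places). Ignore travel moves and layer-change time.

Line area = 0.18 × 0.57, so 0.1026 mm².
Toolpath length = 364 cm³ / 0.1026 mm² = 364000 / 0.1026 = 3547758.3 mm.
Time extruding = 3547758.3 / 124 = 28611 s.
Converting: 28611 s = 7.95 hours.

7.95 hours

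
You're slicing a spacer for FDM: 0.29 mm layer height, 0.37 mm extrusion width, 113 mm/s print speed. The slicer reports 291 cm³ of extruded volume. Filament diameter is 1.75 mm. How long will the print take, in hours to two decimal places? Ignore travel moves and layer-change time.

Bead cross-section = 0.29 × 0.37, so 0.1073 mm².
Path length: 291000 mm³ / 0.1073 mm² → 2712022.4 mm.
Print-move time = 2712022.4 / 113, so 24000.2 s.
In the requested units: 24000.2 s = 6.67 hours.

6.67 hours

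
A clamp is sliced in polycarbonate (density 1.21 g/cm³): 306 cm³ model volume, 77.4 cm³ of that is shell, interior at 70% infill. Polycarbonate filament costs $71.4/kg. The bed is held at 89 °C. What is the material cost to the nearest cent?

$20.51

Infill region: 306 − 77.4 → 228.6 cm³.
Infill volume = 0.70 × 228.6 = 160.02 cm³.
Total extruded = 77.4 + 160.02, so 237.42 cm³.
Mass: 237.42 × 1.21 → 287.2782 g.
Cost = 287.2782 g / 1000 × $71.4/kg = $20.51.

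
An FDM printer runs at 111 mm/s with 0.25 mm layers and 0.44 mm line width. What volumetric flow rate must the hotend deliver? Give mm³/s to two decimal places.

12.21

Extrusion cross-section = 0.25 × 0.44, so 0.11 mm².
Volumetric flow = 111 × 0.11 = 12.21 mm³/s.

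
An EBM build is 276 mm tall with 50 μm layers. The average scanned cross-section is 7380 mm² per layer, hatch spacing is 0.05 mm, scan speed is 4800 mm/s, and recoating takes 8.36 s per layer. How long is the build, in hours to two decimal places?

Layer count = ceil(276 / 0.05) = 5520.
Scan path per layer: 7380 / 0.05 → 147600 mm.
Per-layer scan time: 147600 / 4800 → 30.75 s.
Layer cycle = 30.75 + 8.36, so 39.11 s.
Build time = 5520 × 39.11 = 215887.2 s = 59.97 hours.

59.97 hours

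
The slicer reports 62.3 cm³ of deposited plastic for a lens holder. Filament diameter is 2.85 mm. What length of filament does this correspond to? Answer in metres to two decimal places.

9.77 m

Cross-section of 2.85 mm filament: π·(2.85/2)² = 6.3794 mm².
L = 62300 mm³ / 6.3794 mm² = 9765.81 mm, i.e. 9.77 m.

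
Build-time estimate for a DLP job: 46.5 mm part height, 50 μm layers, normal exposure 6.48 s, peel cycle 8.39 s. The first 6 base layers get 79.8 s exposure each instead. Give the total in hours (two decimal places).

3.96 hours

Number of layers: 46.5 / 0.05 → 930 (rounded up).
Base layers = 6 × (79.8 + 8.39), so 529.14 s.
Remaining layers: 924 × (6.48 + 8.39) → 13739.88 s.
Total = 529.14 + 13739.88 = 14269.02 s = 3.96 hours.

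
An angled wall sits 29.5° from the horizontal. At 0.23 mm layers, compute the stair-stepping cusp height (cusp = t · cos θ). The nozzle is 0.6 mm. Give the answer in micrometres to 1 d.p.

Cusp = layer height × cos(29.5°) = 0.23 × 0.8704 = 0.200192 mm = 200.2 μm.

200.2 μm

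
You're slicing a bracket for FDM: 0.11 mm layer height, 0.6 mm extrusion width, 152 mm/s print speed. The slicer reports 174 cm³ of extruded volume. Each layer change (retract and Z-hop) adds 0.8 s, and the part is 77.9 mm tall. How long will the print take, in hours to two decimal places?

4.98 hours

Bead cross-section: 0.11 × 0.6 → 0.066 mm².
Toolpath length = 174 cm³ / 0.066 mm² = 174000 / 0.066 = 2636363.6 mm.
Extrusion time = 2636363.6 / 152, so 17344.5 s.
Number of layers: 77.9 / 0.11 → 709 (rounded up).
Non-print overhead = 709 × 0.8 = 567.2 s.
Total = 17344.5 + 567.2 = 17911.7 s = 4.98 hours.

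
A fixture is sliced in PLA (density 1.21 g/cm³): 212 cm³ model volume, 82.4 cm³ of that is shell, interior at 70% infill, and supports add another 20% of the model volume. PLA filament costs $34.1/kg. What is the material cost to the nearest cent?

$8.89

Interior volume: 212 − 82.4 → 129.6 cm³.
Infill volume = 0.70 × 129.6, so 90.72 cm³.
Support = 0.20 × 212, so 42.4 cm³.
Total printed volume = 82.4 + 90.72 + 42.4, so 215.52 cm³.
Mass: 215.52 × 1.21 → 260.7792 g.
Cost = 260.7792 g / 1000 × $34.1/kg = $8.89.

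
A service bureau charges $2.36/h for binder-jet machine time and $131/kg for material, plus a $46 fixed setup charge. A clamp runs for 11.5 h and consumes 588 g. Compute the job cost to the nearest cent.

$150.17

Machine cost: 2.36 × 11.5 → $27.14.
Material charge: 131 × 588/1000 → $77.028.
Adding setup: 27.14 + 77.028 + 46 → 150.168 ≈ $150.17.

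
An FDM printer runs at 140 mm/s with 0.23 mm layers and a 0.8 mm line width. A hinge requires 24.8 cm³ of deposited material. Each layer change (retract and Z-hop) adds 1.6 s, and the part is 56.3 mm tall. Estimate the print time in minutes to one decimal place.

22.6 minutes

Extrusion cross-section = 0.23 × 0.8 = 0.184 mm².
Toolpath length = 24.8 cm³ / 0.184 mm² = 24800 / 0.184 = 134782.6 mm.
Time extruding = 134782.6 / 140, so 962.7 s.
Layer count = ceil(56.3 / 0.23) = 245.
Non-print overhead = 245 × 1.6, so 392 s.
Total = 962.7 + 392 = 1354.7 s = 22.6 minutes.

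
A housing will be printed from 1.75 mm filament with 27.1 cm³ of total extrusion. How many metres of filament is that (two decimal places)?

A = π r² = π × 0.875² = 2.4053 mm².
L = 27100 mm³ / 2.4053 mm² = 11266.79 mm, i.e. 11.27 m.

11.27 m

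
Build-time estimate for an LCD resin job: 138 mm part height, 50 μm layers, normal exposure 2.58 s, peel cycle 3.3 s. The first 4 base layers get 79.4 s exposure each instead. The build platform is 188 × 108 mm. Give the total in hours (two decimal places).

4.59 hours

Number of layers: 138 / 0.05 → 2760 (rounded up).
Burn-in layers = 4 × (79.4 + 3.3), so 330.8 s.
Normal layers: 2756 × (2.58 + 3.3) → 16205.28 s.
Sum: 330.8 + 16205.28 = 16536.08 s → 4.59 hours.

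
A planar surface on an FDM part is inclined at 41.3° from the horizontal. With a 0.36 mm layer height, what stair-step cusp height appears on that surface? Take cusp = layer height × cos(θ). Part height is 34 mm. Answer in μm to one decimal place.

270.5 μm

Cusp = layer height × cos(41.3°) = 0.36 × 0.7513 = 0.270468 mm = 270.5 μm.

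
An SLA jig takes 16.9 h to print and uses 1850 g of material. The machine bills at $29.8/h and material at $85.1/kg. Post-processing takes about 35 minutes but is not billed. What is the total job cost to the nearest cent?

Machine cost = 29.8 × 16.9 = $503.62.
Feedstock cost = 85.1 × 1850/1000 = $157.435.
Total = 503.62 + 157.435 = 661.055 ≈ $661.06.

$661.06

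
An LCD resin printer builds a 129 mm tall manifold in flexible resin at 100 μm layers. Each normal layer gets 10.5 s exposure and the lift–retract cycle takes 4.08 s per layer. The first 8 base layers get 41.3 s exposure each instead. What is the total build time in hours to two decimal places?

Number of layers: 129 / 0.1 → 1290 (rounded up).
Burn-in layers = 8 × (41.3 + 4.08), so 363.04 s.
Regular layers = 1282 × (10.5 + 4.08), so 18691.56 s.
Sum: 363.04 + 18691.56 = 19054.6 s → 5.29 hours.

5.29 hours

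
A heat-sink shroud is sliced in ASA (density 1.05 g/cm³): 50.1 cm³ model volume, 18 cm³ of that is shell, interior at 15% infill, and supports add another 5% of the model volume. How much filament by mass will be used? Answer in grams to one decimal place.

26.6 g

Interior volume: 50.1 − 18 → 32.1 cm³.
Infill deposited = 0.15 × 32.1 = 4.815 cm³.
Support = 0.05 × 50.1 = 2.505 cm³.
Total printed volume: 18 + 4.815 + 2.505 → 25.32 cm³.
Mass = 25.32 × 1.05, so 26.586 g.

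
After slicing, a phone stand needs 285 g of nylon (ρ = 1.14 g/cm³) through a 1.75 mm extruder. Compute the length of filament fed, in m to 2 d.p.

103.94 m

Extruded volume: 285/1.14 = 250 cm³ (250000 mm³).
A = π r² = π × 0.875² = 2.4053 mm².
Length = 250000 / 2.4053 = 103937.14 mm = 103.94 m.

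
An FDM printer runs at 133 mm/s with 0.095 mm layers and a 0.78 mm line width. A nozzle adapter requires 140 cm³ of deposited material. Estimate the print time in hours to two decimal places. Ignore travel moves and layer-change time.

3.95 hours

Extrusion cross-section = 0.095 × 0.78 = 0.0741 mm².
Toolpath length = 140 cm³ / 0.0741 mm² = 140000 / 0.0741 = 1889338.7 mm.
Extrusion time: 1889338.7 / 133 → 14205.6 s.
14205.6 s = 3.95 hours.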